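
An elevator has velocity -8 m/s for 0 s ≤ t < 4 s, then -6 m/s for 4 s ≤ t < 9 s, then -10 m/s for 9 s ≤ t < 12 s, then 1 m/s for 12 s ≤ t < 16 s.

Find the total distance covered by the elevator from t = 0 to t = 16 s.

Distance (not displacement) is the total path length: add the absolute areas under v-t.
0–4 s: |-8| × 4 = 32 m
4–9 s: |-6| × 5 = 30 m
9–12 s: |-10| × 3 = 30 m
12–16 s: |1| × 4 = 4 m
Total distance = 96 m

96 m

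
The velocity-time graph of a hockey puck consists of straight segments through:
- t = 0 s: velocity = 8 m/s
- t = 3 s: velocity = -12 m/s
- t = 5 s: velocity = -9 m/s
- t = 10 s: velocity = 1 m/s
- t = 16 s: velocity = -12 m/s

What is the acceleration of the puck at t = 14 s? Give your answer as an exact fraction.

Acceleration is the slope of the v-t graph on 10–16 s: (-12 − 1)/(16 − 10) = -13/6 m/s².

-13/6 m/s²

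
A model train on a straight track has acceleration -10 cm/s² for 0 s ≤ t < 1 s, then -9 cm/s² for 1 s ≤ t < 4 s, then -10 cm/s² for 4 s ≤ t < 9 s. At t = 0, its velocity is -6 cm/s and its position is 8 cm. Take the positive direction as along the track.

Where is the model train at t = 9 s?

-431.5 cm

On each constant-a segment, Δv = aΔt and Δx = v₀Δt + ½aΔt²; chain segment to segment.
0–1 s: v starts -6 cm/s; Δx = -6·1 + ½·-10·1² = -11 cm; v ends -16 cm/s.
1–4 s: v starts -16 cm/s; Δx = -16·3 + ½·-9·3² = -88.5 cm; v ends -43 cm/s.
4–9 s: v starts -43 cm/s; Δx = -43·5 + ½·-10·5² = -340 cm; v ends -93 cm/s.
x(9) = 8 + Σ Δx = -431.5 cm.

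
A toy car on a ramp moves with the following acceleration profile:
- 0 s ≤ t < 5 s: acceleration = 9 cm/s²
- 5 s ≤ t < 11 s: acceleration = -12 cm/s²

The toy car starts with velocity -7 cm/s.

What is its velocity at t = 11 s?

-34 cm/s

Δv equals the area under the a-t graph; then v = v₀ + Δv.
0–5 s: 9 × 5 = 45 cm/s
5–11 s: -12 × 6 = -72 cm/s
Δv = -27 cm/s, so v(11) = -7 + (-27) = -34 cm/s.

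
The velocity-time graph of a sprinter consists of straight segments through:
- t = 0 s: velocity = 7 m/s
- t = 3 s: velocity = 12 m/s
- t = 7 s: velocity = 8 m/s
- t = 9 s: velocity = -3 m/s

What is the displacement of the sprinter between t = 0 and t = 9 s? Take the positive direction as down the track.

73.5 m

Displacement is the signed area under the v-t curve.
0–3 s: ½(7 + 12)(3) = 28.5 m
3–7 s: ½(12 + 8)(4) = 40 m
7–9 s: ½(8 + -3)(2) = 5 m
Net displacement = 73.5 m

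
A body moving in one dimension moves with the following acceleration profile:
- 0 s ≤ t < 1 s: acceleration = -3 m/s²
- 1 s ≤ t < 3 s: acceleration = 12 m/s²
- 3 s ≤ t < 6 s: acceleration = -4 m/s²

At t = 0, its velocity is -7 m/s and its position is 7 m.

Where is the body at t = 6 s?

On each constant-a segment, Δv = aΔt and Δx = v₀Δt + ½aΔt²; chain segment to segment.
0–1 s: v starts -7 m/s; Δx = -7·1 + ½·-3·1² = -8.5 m; v ends -10 m/s.
1–3 s: v starts -10 m/s; Δx = -10·2 + ½·12·2² = 4 m; v ends 14 m/s.
3–6 s: v starts 14 m/s; Δx = 14·3 + ½·-4·3² = 24 m; v ends 2 m/s.
x(6) = 7 + Σ Δx = 26.5 m.

26.5 m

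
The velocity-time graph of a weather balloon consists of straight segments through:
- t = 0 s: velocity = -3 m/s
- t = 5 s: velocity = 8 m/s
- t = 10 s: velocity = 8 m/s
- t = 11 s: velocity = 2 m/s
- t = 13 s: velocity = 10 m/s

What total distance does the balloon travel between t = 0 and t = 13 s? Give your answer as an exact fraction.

1619/22 m

Distance (not displacement) is the total path length: add the absolute areas under v-t.
0–5 s: v = 0 at t = 15/11 s; triangle areas 45/22 + 160/11 = 365/22 m
5–10 s: |8| × 5 = 40 m
10–11 s: |½(8 + 2)(1)| = 5 m
11–13 s: |½(2 + 10)(2)| = 12 m
Total distance = 1619/22 m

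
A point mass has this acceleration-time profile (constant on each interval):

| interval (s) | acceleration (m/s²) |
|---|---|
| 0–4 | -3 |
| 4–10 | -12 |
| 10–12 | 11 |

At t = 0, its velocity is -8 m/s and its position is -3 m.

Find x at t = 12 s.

On each constant-a segment, Δv = aΔt and Δx = v₀Δt + ½aΔt²; chain segment to segment.
0–4 s: v starts -8 m/s; Δx = -8·4 + ½·-3·4² = -56 m; v ends -20 m/s.
4–10 s: v starts -20 m/s; Δx = -20·6 + ½·-12·6² = -336 m; v ends -92 m/s.
10–12 s: v starts -92 m/s; Δx = -92·2 + ½·11·2² = -162 m; v ends -70 m/s.
x(12) = -3 + Σ Δx = -557 m.

-557 m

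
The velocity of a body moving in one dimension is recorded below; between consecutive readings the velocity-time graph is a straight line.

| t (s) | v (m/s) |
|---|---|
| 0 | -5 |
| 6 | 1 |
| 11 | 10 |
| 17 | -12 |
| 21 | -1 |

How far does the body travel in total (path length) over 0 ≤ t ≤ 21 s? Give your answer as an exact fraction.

Distance (not displacement) is the total path length: add the absolute areas under v-t.
0–6 s: v = 0 at t = 5 s; triangle areas 12.5 + 0.5 = 13 m
6–11 s: |½(1 + 10)(5)| = 27.5 m
11–17 s: v = 0 at t = 151/11 s; triangle areas 150/11 + 216/11 = 366/11 m
17–21 s: |½(-12 + -1)(4)| = 26 m
Total distance = 2195/22 m

2195/22 m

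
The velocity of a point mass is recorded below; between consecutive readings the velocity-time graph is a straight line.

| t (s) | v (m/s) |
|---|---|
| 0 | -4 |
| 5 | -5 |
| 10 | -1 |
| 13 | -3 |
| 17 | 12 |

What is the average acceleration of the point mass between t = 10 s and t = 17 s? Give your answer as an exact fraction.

13/7 m/s²

Average acceleration = Δv/Δt = (12 − -1)/(17 − 10) = 13/7 m/s².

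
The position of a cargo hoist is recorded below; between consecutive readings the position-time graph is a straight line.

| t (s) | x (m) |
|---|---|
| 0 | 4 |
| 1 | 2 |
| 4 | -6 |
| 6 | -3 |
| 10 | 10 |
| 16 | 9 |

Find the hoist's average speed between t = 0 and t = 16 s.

Average speed = (total path length)/(elapsed time); on a piecewise-linear x-t graph the path length is Σ|Δx|.
0–1 s: |Δx| = |2 − 4| = 2 m
1–4 s: |Δx| = |-6 − 2| = 8 m
4–6 s: |Δx| = |-3 − -6| = 3 m
6–10 s: |Δx| = |10 − -3| = 13 m
10–16 s: |Δx| = |9 − 10| = 1 m
Total path = 27 m; average speed = 27/16 = 1.6875 m/s.

1.6875 m/s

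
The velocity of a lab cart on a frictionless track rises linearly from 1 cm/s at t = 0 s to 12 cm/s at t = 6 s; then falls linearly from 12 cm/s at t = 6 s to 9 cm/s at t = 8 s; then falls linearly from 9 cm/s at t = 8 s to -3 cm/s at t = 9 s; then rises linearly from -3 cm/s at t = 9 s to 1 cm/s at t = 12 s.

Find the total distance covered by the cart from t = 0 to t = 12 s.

67.5 cm

Total distance travelled is ∫|v| dt — sum the magnitudes of each area piece.
0–6 s: |½(1 + 12)(6)| = 39 cm
6–8 s: |½(12 + 9)(2)| = 21 cm
8–9 s: v = 0 at t = 8.75 s; triangle areas 3.375 + 0.375 = 3.75 cm
9–12 s: v = 0 at t = 11.25 s; triangle areas 3.375 + 0.375 = 3.75 cm
Total distance = 67.5 cm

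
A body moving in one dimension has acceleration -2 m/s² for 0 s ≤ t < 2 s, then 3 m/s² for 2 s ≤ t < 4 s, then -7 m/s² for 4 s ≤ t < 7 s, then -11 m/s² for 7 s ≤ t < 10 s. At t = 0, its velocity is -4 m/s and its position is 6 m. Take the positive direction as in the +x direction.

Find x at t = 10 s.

On each constant-a segment, Δv = aΔt and Δx = v₀Δt + ½aΔt²; chain segment to segment.
0–2 s: v starts -4 m/s; Δx = -4·2 + ½·-2·2² = -12 m; v ends -8 m/s.
2–4 s: v starts -8 m/s; Δx = -8·2 + ½·3·2² = -10 m; v ends -2 m/s.
4–7 s: v starts -2 m/s; Δx = -2·3 + ½·-7·3² = -37.5 m; v ends -23 m/s.
7–10 s: v starts -23 m/s; Δx = -23·3 + ½·-11·3² = -118.5 m; v ends -56 m/s.
x(10) = 6 + Σ Δx = -172 m.

-172 m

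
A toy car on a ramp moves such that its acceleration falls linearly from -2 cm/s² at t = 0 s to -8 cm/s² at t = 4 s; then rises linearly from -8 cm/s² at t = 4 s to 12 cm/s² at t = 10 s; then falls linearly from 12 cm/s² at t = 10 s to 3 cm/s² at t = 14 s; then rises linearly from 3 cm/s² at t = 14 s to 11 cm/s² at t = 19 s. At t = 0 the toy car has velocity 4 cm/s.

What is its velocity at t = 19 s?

Δv equals the area under the a-t graph; then v = v₀ + Δv.
0–4 s: ½(-2 + -8)(4) = -20 cm/s
4–10 s: ½(-8 + 12)(6) = 12 cm/s
10–14 s: ½(12 + 3)(4) = 30 cm/s
14–19 s: ½(3 + 11)(5) = 35 cm/s
Δv = 57 cm/s, so v(19) = 4 + (57) = 61 cm/s.

61 cm/s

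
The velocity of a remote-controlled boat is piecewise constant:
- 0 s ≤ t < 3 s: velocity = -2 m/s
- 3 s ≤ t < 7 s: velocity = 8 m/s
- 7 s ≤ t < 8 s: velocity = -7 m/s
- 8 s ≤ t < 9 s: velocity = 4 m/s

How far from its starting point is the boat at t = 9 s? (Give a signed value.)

Displacement is the signed area under the v-t curve.
0–3 s: -2 × 3 = -6 m
3–7 s: 8 × 4 = 32 m
7–8 s: -7 × 1 = -7 m
8–9 s: 4 × 1 = 4 m
Net displacement = 23 m

23 m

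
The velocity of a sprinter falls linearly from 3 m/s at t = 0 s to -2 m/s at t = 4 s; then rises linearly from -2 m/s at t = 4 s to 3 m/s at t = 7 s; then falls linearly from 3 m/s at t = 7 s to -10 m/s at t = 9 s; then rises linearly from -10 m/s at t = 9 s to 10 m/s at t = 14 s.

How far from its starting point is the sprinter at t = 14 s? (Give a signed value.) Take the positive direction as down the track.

-3.5 m

Net displacement equals the area under the velocity-time graph (areas below the axis count negative).
0–4 s: ½(3 + -2)(4) = 2 m
4–7 s: ½(-2 + 3)(3) = 1.5 m
7–9 s: ½(3 + -10)(2) = -7 m
9–14 s: ½(-10 + 10)(5) = 0 m
Net displacement = -3.5 m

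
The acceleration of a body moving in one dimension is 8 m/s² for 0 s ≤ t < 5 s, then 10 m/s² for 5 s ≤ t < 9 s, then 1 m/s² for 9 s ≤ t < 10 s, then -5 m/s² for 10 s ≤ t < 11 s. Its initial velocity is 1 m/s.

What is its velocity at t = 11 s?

77 m/s

Δv equals the area under the a-t graph; then v = v₀ + Δv.
0–5 s: 8 × 5 = 40 m/s
5–9 s: 10 × 4 = 40 m/s
9–10 s: 1 × 1 = 1 m/s
10–11 s: -5 × 1 = -5 m/s
Δv = 76 m/s, so v(11) = 1 + (76) = 77 m/s.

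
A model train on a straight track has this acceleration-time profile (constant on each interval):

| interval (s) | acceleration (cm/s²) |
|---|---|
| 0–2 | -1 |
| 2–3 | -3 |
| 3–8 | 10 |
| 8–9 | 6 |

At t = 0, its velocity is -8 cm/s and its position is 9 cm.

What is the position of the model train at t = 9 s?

On each constant-a segment, Δv = aΔt and Δx = v₀Δt + ½aΔt²; chain segment to segment.
0–2 s: v starts -8 cm/s; Δx = -8·2 + ½·-1·2² = -18 cm; v ends -10 cm/s.
2–3 s: v starts -10 cm/s; Δx = -10·1 + ½·-3·1² = -11.5 cm; v ends -13 cm/s.
3–8 s: v starts -13 cm/s; Δx = -13·5 + ½·10·5² = 60 cm; v ends 37 cm/s.
8–9 s: v starts 37 cm/s; Δx = 37·1 + ½·6·1² = 40 cm; v ends 43 cm/s.
x(9) = 9 + Σ Δx = 79.5 cm.

79.5 cm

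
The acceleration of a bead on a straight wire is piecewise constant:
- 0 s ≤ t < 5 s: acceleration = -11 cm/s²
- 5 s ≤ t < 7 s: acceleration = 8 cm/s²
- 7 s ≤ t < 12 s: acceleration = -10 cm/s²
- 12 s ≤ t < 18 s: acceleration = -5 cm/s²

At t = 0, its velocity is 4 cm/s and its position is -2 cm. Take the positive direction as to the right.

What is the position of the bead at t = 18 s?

On each constant-a segment, Δv = aΔt and Δx = v₀Δt + ½aΔt²; chain segment to segment.
0–5 s: v starts 4 cm/s; Δx = 4·5 + ½·-11·5² = -117.5 cm; v ends -51 cm/s.
5–7 s: v starts -51 cm/s; Δx = -51·2 + ½·8·2² = -86 cm; v ends -35 cm/s.
7–12 s: v starts -35 cm/s; Δx = -35·5 + ½·-10·5² = -300 cm; v ends -85 cm/s.
12–18 s: v starts -85 cm/s; Δx = -85·6 + ½·-5·6² = -600 cm; v ends -115 cm/s.
x(18) = -2 + Σ Δx = -1105.5 cm.

-1105.5 cm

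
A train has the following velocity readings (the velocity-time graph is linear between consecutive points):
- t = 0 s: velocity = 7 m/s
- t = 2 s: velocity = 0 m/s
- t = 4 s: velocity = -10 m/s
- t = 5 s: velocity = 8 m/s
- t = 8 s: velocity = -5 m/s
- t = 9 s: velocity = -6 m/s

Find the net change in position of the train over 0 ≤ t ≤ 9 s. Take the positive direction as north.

Displacement is the signed area under the v-t curve.
0–2 s: ½(7 + 0)(2) = 7 m
2–4 s: ½(0 + -10)(2) = -10 m
4–5 s: ½(-10 + 8)(1) = -1 m
5–8 s: ½(8 + -5)(3) = 4.5 m
8–9 s: ½(-5 + -6)(1) = -5.5 m
Net displacement = -5 m

-5 m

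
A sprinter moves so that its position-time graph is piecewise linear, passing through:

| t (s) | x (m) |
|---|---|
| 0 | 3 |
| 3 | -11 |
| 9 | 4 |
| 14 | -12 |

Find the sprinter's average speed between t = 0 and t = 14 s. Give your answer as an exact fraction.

45/14 m/s

Average speed = (total path length)/(elapsed time); on a piecewise-linear x-t graph the path length is Σ|Δx|.
0–3 s: |Δx| = |-11 − 3| = 14 m
3–9 s: |Δx| = |4 − -11| = 15 m
9–14 s: |Δx| = |-12 − 4| = 16 m
Total path = 45 m; average speed = 45/14 = 45/14 m/s.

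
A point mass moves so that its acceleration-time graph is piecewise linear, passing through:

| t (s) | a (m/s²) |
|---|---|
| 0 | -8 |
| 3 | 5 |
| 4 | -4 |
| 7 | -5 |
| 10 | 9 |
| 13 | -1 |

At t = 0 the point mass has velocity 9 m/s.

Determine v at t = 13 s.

9.5 m/s

Δv equals the area under the a-t graph; then v = v₀ + Δv.
0–3 s: ½(-8 + 5)(3) = -4.5 m/s
3–4 s: ½(5 + -4)(1) = 0.5 m/s
4–7 s: ½(-4 + -5)(3) = -13.5 m/s
7–10 s: ½(-5 + 9)(3) = 6 m/s
10–13 s: ½(9 + -1)(3) = 12 m/s
Δv = 0.5 m/s, so v(13) = 9 + (0.5) = 9.5 m/s.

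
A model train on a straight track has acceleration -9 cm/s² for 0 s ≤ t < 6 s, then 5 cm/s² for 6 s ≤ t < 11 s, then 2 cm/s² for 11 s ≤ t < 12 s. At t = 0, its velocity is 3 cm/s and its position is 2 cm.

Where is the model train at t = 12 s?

-359.5 cm

On each constant-a segment, Δv = aΔt and Δx = v₀Δt + ½aΔt²; chain segment to segment.
0–6 s: v starts 3 cm/s; Δx = 3·6 + ½·-9·6² = -144 cm; v ends -51 cm/s.
6–11 s: v starts -51 cm/s; Δx = -51·5 + ½·5·5² = -192.5 cm; v ends -26 cm/s.
11–12 s: v starts -26 cm/s; Δx = -26·1 + ½·2·1² = -25 cm; v ends -24 cm/s.
x(12) = 2 + Σ Δx = -359.5 cm.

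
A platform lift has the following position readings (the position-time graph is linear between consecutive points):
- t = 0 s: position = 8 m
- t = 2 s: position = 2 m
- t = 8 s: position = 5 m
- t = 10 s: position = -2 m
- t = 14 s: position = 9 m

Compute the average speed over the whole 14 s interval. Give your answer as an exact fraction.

Average speed = (total path length)/(elapsed time); on a piecewise-linear x-t graph the path length is Σ|Δx|.
0–2 s: |Δx| = |2 − 8| = 6 m
2–8 s: |Δx| = |5 − 2| = 3 m
8–10 s: |Δx| = |-2 − 5| = 7 m
10–14 s: |Δx| = |9 − -2| = 11 m
Total path = 27 m; average speed = 27/14 = 27/14 m/s.

27/14 m/s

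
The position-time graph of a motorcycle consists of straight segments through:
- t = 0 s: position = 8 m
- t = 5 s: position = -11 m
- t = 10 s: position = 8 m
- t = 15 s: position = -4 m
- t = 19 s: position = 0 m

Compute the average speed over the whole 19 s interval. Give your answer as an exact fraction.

Average speed = (total path length)/(elapsed time); on a piecewise-linear x-t graph the path length is Σ|Δx|.
0–5 s: |Δx| = |-11 − 8| = 19 m
5–10 s: |Δx| = |8 − -11| = 19 m
10–15 s: |Δx| = |-4 − 8| = 12 m
15–19 s: |Δx| = |0 − -4| = 4 m
Total path = 54 m; average speed = 54/19 = 54/19 m/s.

54/19 m/s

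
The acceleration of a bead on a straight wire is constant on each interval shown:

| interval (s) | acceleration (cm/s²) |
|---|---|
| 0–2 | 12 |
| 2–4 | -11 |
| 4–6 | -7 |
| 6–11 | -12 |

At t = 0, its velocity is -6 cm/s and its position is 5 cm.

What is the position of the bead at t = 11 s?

On each constant-a segment, Δv = aΔt and Δx = v₀Δt + ½aΔt²; chain segment to segment.
0–2 s: v starts -6 cm/s; Δx = -6·2 + ½·12·2² = 12 cm; v ends 18 cm/s.
2–4 s: v starts 18 cm/s; Δx = 18·2 + ½·-11·2² = 14 cm; v ends -4 cm/s.
4–6 s: v starts -4 cm/s; Δx = -4·2 + ½·-7·2² = -22 cm; v ends -18 cm/s.
6–11 s: v starts -18 cm/s; Δx = -18·5 + ½·-12·5² = -240 cm; v ends -78 cm/s.
x(11) = 5 + Σ Δx = -231 cm.

-231 cm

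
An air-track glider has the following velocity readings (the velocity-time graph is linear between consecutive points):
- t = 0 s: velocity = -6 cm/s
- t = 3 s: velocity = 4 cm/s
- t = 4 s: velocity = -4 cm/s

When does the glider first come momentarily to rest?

t = 1.8 s

v changes sign on 0–3 s (from -6 to 4); the graph is linear there, so v = 0 at t = 0 + (6)·(3 − 0)/(4 − -6) = 1.8 s.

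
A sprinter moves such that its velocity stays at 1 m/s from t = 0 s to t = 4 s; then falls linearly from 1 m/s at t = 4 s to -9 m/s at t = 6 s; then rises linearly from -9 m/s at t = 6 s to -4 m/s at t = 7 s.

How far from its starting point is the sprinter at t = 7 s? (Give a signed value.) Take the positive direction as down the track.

-10.5 m

Displacement is the signed area under the v-t curve.
0–4 s: 1 × 4 = 4 m
4–6 s: ½(1 + -9)(2) = -8 m
6–7 s: ½(-9 + -4)(1) = -6.5 m
Net displacement = -10.5 m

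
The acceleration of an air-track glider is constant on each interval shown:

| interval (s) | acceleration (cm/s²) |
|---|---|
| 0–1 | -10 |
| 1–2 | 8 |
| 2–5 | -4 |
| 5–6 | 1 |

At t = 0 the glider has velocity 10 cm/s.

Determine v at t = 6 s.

-3 cm/s

Δv equals the area under the a-t graph; then v = v₀ + Δv.
0–1 s: -10 × 1 = -10 cm/s
1–2 s: 8 × 1 = 8 cm/s
2–5 s: -4 × 3 = -12 cm/s
5–6 s: 1 × 1 = 1 cm/s
Δv = -13 cm/s, so v(6) = 10 + (-13) = -3 cm/s.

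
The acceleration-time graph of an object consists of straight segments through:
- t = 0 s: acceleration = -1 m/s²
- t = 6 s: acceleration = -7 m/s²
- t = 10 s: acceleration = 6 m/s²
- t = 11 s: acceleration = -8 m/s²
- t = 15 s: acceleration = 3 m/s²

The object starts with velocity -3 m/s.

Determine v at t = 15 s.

Δv equals the area under the a-t graph; then v = v₀ + Δv.
0–6 s: ½(-1 + -7)(6) = -24 m/s
6–10 s: ½(-7 + 6)(4) = -2 m/s
10–11 s: ½(6 + -8)(1) = -1 m/s
11–15 s: ½(-8 + 3)(4) = -10 m/s
Δv = -37 m/s, so v(15) = -3 + (-37) = -40 m/s.

-40 m/s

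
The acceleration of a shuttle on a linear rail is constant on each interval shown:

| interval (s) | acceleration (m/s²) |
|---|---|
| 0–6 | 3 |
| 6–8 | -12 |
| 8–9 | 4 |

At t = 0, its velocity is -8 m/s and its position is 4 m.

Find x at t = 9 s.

-6 m

On each constant-a segment, Δv = aΔt and Δx = v₀Δt + ½aΔt²; chain segment to segment.
0–6 s: v starts -8 m/s; Δx = -8·6 + ½·3·6² = 6 m; v ends 10 m/s.
6–8 s: v starts 10 m/s; Δx = 10·2 + ½·-12·2² = -4 m; v ends -14 m/s.
8–9 s: v starts -14 m/s; Δx = -14·1 + ½·4·1² = -12 m; v ends -10 m/s.
x(9) = 4 + Σ Δx = -6 m.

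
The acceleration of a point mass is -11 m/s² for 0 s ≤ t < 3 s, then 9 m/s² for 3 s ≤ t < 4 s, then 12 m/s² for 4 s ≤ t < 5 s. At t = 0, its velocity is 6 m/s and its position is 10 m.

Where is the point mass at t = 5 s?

On each constant-a segment, Δv = aΔt and Δx = v₀Δt + ½aΔt²; chain segment to segment.
0–3 s: v starts 6 m/s; Δx = 6·3 + ½·-11·3² = -31.5 m; v ends -27 m/s.
3–4 s: v starts -27 m/s; Δx = -27·1 + ½·9·1² = -22.5 m; v ends -18 m/s.
4–5 s: v starts -18 m/s; Δx = -18·1 + ½·12·1² = -12 m; v ends -6 m/s.
x(5) = 10 + Σ Δx = -56 m.

-56 m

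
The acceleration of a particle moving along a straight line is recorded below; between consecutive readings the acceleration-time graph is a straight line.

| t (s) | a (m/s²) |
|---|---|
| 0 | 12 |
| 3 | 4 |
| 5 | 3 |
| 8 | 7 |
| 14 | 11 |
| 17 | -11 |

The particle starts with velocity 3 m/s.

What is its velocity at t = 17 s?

103 m/s

Δv equals the area under the a-t graph; then v = v₀ + Δv.
0–3 s: ½(12 + 4)(3) = 24 m/s
3–5 s: ½(4 + 3)(2) = 7 m/s
5–8 s: ½(3 + 7)(3) = 15 m/s
8–14 s: ½(7 + 11)(6) = 54 m/s
14–17 s: ½(11 + -11)(3) = 0 m/s
Δv = 100 m/s, so v(17) = 3 + (100) = 103 m/s.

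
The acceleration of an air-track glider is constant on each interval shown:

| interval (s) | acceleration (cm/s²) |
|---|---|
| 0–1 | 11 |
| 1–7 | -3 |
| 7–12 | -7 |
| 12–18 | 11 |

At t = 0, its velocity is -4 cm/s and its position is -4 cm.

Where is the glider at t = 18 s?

On each constant-a segment, Δv = aΔt and Δx = v₀Δt + ½aΔt²; chain segment to segment.
0–1 s: v starts -4 cm/s; Δx = -4·1 + ½·11·1² = 1.5 cm; v ends 7 cm/s.
1–7 s: v starts 7 cm/s; Δx = 7·6 + ½·-3·6² = -12 cm; v ends -11 cm/s.
7–12 s: v starts -11 cm/s; Δx = -11·5 + ½·-7·5² = -142.5 cm; v ends -46 cm/s.
12–18 s: v starts -46 cm/s; Δx = -46·6 + ½·11·6² = -78 cm; v ends 20 cm/s.
x(18) = -4 + Σ Δx = -235 cm.

-235 cm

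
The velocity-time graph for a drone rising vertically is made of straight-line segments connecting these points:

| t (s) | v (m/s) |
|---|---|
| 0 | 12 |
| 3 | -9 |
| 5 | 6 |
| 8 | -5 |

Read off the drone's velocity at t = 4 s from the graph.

On 3–5 s the graph is linear from -9 to 6 m/s: v(4) = -9 + (6 − -9)·(4 − 3)/(5 − 3) = -1.5 m/s.

-1.5 m/s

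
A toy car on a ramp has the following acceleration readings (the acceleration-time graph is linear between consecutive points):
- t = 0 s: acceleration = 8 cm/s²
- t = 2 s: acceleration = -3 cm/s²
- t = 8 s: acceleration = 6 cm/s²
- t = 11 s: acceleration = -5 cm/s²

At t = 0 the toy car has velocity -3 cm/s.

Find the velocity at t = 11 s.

12.5 cm/s

Δv equals the area under the a-t graph; then v = v₀ + Δv.
0–2 s: ½(8 + -3)(2) = 5 cm/s
2–8 s: ½(-3 + 6)(6) = 9 cm/s
8–11 s: ½(6 + -5)(3) = 1.5 cm/s
Δv = 15.5 cm/s, so v(11) = -3 + (15.5) = 12.5 cm/s.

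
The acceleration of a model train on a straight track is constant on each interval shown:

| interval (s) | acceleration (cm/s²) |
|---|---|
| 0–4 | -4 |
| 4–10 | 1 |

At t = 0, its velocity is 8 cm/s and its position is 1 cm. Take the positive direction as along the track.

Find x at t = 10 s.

On each constant-a segment, Δv = aΔt and Δx = v₀Δt + ½aΔt²; chain segment to segment.
0–4 s: v starts 8 cm/s; Δx = 8·4 + ½·-4·4² = 0 cm; v ends -8 cm/s.
4–10 s: v starts -8 cm/s; Δx = -8·6 + ½·1·6² = -30 cm; v ends -2 cm/s.
x(10) = 1 + Σ Δx = -29 cm.

-29 cm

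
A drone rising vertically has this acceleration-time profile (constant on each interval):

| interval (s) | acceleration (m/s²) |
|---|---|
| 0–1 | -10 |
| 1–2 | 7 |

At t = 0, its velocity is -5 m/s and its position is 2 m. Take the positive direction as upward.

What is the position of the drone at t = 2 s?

On each constant-a segment, Δv = aΔt and Δx = v₀Δt + ½aΔt²; chain segment to segment.
0–1 s: v starts -5 m/s; Δx = -5·1 + ½·-10·1² = -10 m; v ends -15 m/s.
1–2 s: v starts -15 m/s; Δx = -15·1 + ½·7·1² = -11.5 m; v ends -8 m/s.
x(2) = 2 + Σ Δx = -19.5 m.

-19.5 m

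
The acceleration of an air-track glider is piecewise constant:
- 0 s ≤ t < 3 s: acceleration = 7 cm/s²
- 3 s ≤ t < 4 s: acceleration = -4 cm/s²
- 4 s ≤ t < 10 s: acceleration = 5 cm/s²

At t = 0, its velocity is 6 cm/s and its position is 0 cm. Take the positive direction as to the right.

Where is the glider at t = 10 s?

On each constant-a segment, Δv = aΔt and Δx = v₀Δt + ½aΔt²; chain segment to segment.
0–3 s: v starts 6 cm/s; Δx = 6·3 + ½·7·3² = 49.5 cm; v ends 27 cm/s.
3–4 s: v starts 27 cm/s; Δx = 27·1 + ½·-4·1² = 25 cm; v ends 23 cm/s.
4–10 s: v starts 23 cm/s; Δx = 23·6 + ½·5·6² = 228 cm; v ends 53 cm/s.
x(10) = 0 + Σ Δx = 302.5 cm.

302.5 cm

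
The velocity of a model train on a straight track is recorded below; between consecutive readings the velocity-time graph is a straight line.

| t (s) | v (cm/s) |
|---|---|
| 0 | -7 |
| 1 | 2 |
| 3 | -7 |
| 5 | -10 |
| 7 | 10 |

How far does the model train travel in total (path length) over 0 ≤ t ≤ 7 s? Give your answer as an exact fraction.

215/6 cm

Total distance travelled is ∫|v| dt — sum the magnitudes of each area piece.
0–1 s: v = 0 at t = 7/9 s; triangle areas 49/18 + 2/9 = 53/18 cm
1–3 s: v = 0 at t = 13/9 s; triangle areas 4/9 + 49/9 = 53/9 cm
3–5 s: |½(-7 + -10)(2)| = 17 cm
5–7 s: v = 0 at t = 6 s; triangle areas 5 + 5 = 10 cm
Total distance = 215/6 cm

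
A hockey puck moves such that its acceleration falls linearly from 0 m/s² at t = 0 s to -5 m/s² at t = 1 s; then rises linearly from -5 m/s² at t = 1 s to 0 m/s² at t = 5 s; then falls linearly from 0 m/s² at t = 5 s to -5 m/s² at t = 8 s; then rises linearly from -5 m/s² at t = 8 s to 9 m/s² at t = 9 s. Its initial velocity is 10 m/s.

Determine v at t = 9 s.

-8 m/s

Δv equals the area under the a-t graph; then v = v₀ + Δv.
0–1 s: ½(0 + -5)(1) = -2.5 m/s
1–5 s: ½(-5 + 0)(4) = -10 m/s
5–8 s: ½(0 + -5)(3) = -7.5 m/s
8–9 s: ½(-5 + 9)(1) = 2 m/s
Δv = -18 m/s, so v(9) = 10 + (-18) = -8 m/s.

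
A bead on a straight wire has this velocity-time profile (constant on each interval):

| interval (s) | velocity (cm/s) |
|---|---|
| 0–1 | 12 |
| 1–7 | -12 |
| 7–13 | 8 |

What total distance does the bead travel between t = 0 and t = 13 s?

132 cm

Distance (not displacement) is the total path length: add the absolute areas under v-t.
0–1 s: |12| × 1 = 12 cm
1–7 s: |-12| × 6 = 72 cm
7–13 s: |8| × 6 = 48 cm
Total distance = 132 cm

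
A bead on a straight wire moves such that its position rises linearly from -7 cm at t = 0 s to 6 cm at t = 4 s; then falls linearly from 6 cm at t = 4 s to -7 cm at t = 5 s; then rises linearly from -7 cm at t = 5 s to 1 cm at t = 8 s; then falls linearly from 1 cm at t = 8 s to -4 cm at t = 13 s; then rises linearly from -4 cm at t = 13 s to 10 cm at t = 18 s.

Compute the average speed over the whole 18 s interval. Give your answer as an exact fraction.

Average speed = (total path length)/(elapsed time); on a piecewise-linear x-t graph the path length is Σ|Δx|.
0–4 s: |Δx| = |6 − -7| = 13 cm
4–5 s: |Δx| = |-7 − 6| = 13 cm
5–8 s: |Δx| = |1 − -7| = 8 cm
8–13 s: |Δx| = |-4 − 1| = 5 cm
13–18 s: |Δx| = |10 − -4| = 14 cm
Total path = 53 cm; average speed = 53/18 = 53/18 cm/s.

53/18 cm/s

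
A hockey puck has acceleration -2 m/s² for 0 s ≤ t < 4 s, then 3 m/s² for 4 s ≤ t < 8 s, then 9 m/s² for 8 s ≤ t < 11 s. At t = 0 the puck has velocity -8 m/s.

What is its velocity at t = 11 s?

Δv equals the area under the a-t graph; then v = v₀ + Δv.
0–4 s: -2 × 4 = -8 m/s
4–8 s: 3 × 4 = 12 m/s
8–11 s: 9 × 3 = 27 m/s
Δv = 31 m/s, so v(11) = -8 + (31) = 23 m/s.

23 m/s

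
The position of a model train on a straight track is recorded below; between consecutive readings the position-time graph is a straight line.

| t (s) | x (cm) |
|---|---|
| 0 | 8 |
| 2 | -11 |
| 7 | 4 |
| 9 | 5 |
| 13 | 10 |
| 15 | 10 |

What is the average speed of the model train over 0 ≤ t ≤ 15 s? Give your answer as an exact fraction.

Average speed = (total path length)/(elapsed time); on a piecewise-linear x-t graph the path length is Σ|Δx|.
0–2 s: |Δx| = |-11 − 8| = 19 cm
2–7 s: |Δx| = |4 − -11| = 15 cm
7–9 s: |Δx| = |5 − 4| = 1 cm
9–13 s: |Δx| = |10 − 5| = 5 cm
13–15 s: |Δx| = |10 − 10| = 0 cm
Total path = 40 cm; average speed = 40/15 = 8/3 cm/s.

8/3 cm/s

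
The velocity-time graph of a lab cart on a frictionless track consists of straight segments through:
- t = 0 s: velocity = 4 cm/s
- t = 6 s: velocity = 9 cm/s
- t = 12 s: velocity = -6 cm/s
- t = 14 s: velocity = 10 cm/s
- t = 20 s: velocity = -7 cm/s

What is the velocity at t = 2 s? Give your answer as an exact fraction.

17/3 cm/s

On 0–6 s the graph is linear from 4 to 9 cm/s: v(2) = 4 + (9 − 4)·(2 − 0)/(6 − 0) = 17/3 cm/s.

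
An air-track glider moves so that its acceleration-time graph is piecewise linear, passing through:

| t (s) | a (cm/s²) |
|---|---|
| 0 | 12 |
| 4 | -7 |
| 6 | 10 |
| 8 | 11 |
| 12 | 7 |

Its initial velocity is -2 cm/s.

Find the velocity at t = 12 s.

68 cm/s

Δv equals the area under the a-t graph; then v = v₀ + Δv.
0–4 s: ½(12 + -7)(4) = 10 cm/s
4–6 s: ½(-7 + 10)(2) = 3 cm/s
6–8 s: ½(10 + 11)(2) = 21 cm/s
8–12 s: ½(11 + 7)(4) = 36 cm/s
Δv = 70 cm/s, so v(12) = -2 + (70) = 68 cm/s.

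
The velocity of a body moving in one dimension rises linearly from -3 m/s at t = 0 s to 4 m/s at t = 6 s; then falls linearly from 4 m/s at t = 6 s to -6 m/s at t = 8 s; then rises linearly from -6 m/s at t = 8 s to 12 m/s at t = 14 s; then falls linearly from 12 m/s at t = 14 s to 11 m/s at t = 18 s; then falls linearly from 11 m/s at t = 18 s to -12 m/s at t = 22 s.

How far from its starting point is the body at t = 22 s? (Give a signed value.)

Net displacement equals the area under the velocity-time graph (areas below the axis count negative).
0–6 s: ½(-3 + 4)(6) = 3 m
6–8 s: ½(4 + -6)(2) = -2 m
8–14 s: ½(-6 + 12)(6) = 18 m
14–18 s: ½(12 + 11)(4) = 46 m
18–22 s: ½(11 + -12)(4) = -2 m
Net displacement = 63 m

63 m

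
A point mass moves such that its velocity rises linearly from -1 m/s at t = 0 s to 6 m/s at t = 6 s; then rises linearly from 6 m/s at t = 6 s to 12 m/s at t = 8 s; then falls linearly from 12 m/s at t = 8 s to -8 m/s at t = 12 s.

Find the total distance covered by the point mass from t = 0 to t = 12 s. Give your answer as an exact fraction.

1913/35 m

Distance (not displacement) is the total path length: add the absolute areas under v-t.
0–6 s: v = 0 at t = 6/7 s; triangle areas 3/7 + 108/7 = 111/7 m
6–8 s: |½(6 + 12)(2)| = 18 m
8–12 s: v = 0 at t = 10.4 s; triangle areas 14.4 + 6.4 = 20.8 m
Total distance = 1913/35 m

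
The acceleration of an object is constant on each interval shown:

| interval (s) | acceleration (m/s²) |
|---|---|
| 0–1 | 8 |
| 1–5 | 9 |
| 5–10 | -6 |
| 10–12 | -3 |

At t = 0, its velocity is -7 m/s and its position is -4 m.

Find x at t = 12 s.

On each constant-a segment, Δv = aΔt and Δx = v₀Δt + ½aΔt²; chain segment to segment.
0–1 s: v starts -7 m/s; Δx = -7·1 + ½·8·1² = -3 m; v ends 1 m/s.
1–5 s: v starts 1 m/s; Δx = 1·4 + ½·9·4² = 76 m; v ends 37 m/s.
5–10 s: v starts 37 m/s; Δx = 37·5 + ½·-6·5² = 110 m; v ends 7 m/s.
10–12 s: v starts 7 m/s; Δx = 7·2 + ½·-3·2² = 8 m; v ends 1 m/s.
x(12) = -4 + Σ Δx = 187 m.

187 m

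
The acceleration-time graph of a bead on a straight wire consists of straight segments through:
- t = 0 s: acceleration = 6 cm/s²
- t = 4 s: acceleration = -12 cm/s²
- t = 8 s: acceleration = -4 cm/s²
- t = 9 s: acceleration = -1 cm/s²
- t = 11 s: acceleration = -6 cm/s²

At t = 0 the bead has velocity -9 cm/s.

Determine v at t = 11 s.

Δv equals the area under the a-t graph; then v = v₀ + Δv.
0–4 s: ½(6 + -12)(4) = -12 cm/s
4–8 s: ½(-12 + -4)(4) = -32 cm/s
8–9 s: ½(-4 + -1)(1) = -2.5 cm/s
9–11 s: ½(-1 + -6)(2) = -7 cm/s
Δv = -53.5 cm/s, so v(11) = -9 + (-53.5) = -62.5 cm/s.

-62.5 cm/s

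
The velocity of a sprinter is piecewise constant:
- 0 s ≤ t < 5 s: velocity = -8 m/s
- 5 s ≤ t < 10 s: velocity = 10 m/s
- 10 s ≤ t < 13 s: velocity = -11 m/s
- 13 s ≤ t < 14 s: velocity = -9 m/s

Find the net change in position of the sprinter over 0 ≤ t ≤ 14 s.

Displacement is the signed area under the v-t curve.
0–5 s: -8 × 5 = -40 m
5–10 s: 10 × 5 = 50 m
10–13 s: -11 × 3 = -33 m
13–14 s: -9 × 1 = -9 m
Net displacement = -32 m

-32 m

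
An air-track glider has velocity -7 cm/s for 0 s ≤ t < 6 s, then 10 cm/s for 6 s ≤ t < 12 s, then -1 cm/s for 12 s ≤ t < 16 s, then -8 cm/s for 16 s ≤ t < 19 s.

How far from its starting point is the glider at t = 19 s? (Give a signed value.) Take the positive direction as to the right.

Displacement is the signed area under the v-t curve.
0–6 s: -7 × 6 = -42 cm
6–12 s: 10 × 6 = 60 cm
12–16 s: -1 × 4 = -4 cm
16–19 s: -8 × 3 = -24 cm
Net displacement = -10 cm

-10 cm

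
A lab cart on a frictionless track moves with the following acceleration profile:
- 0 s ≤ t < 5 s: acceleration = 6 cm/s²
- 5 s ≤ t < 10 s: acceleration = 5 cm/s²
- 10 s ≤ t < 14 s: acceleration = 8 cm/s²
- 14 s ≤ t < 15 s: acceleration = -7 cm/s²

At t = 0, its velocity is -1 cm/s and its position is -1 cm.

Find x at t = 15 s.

639 cm

On each constant-a segment, Δv = aΔt and Δx = v₀Δt + ½aΔt²; chain segment to segment.
0–5 s: v starts -1 cm/s; Δx = -1·5 + ½·6·5² = 70 cm; v ends 29 cm/s.
5–10 s: v starts 29 cm/s; Δx = 29·5 + ½·5·5² = 207.5 cm; v ends 54 cm/s.
10–14 s: v starts 54 cm/s; Δx = 54·4 + ½·8·4² = 280 cm; v ends 86 cm/s.
14–15 s: v starts 86 cm/s; Δx = 86·1 + ½·-7·1² = 82.5 cm; v ends 79 cm/s.
x(15) = -1 + Σ Δx = 639 cm.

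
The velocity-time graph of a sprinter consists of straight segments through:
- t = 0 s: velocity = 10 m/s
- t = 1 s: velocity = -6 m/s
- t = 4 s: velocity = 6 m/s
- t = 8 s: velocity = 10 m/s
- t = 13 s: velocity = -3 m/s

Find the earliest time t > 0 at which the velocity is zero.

v changes sign on 0–1 s (from 10 to -6); the graph is linear there, so v = 0 at t = 0 + (-10)·(1 − 0)/(-6 − 10) = 0.625 s.

t = 0.625 s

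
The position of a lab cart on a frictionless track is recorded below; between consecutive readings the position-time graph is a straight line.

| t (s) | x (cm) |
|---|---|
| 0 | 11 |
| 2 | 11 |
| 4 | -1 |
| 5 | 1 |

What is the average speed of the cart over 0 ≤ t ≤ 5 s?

2.8 cm/s

Average speed = (total path length)/(elapsed time); on a piecewise-linear x-t graph the path length is Σ|Δx|.
0–2 s: |Δx| = |11 − 11| = 0 cm
2–4 s: |Δx| = |-1 − 11| = 12 cm
4–5 s: |Δx| = |1 − -1| = 2 cm
Total path = 14 cm; average speed = 14/5 = 2.8 cm/s.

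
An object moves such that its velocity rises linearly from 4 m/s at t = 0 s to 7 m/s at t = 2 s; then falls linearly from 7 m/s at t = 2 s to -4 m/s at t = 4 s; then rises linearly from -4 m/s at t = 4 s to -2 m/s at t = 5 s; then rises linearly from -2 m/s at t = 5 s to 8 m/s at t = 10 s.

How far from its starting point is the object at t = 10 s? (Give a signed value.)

26 m

Displacement is the signed area under the v-t curve.
0–2 s: ½(4 + 7)(2) = 11 m
2–4 s: ½(7 + -4)(2) = 3 m
4–5 s: ½(-4 + -2)(1) = -3 m
5–10 s: ½(-2 + 8)(5) = 15 m
Net displacement = 26 m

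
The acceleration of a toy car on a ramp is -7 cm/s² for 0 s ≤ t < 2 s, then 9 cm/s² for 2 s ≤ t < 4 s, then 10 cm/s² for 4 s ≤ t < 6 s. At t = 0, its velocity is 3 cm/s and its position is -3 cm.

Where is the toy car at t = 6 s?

19 cm

On each constant-a segment, Δv = aΔt and Δx = v₀Δt + ½aΔt²; chain segment to segment.
0–2 s: v starts 3 cm/s; Δx = 3·2 + ½·-7·2² = -8 cm; v ends -11 cm/s.
2–4 s: v starts -11 cm/s; Δx = -11·2 + ½·9·2² = -4 cm; v ends 7 cm/s.
4–6 s: v starts 7 cm/s; Δx = 7·2 + ½·10·2² = 34 cm; v ends 27 cm/s.
x(6) = -3 + Σ Δx = 19 cm.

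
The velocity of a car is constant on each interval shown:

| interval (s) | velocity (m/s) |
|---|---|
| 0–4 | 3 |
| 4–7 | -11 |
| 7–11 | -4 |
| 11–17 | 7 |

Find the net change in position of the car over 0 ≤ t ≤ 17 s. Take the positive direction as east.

Displacement is the signed area under the v-t curve.
0–4 s: 3 × 4 = 12 m
4–7 s: -11 × 3 = -33 m
7–11 s: -4 × 4 = -16 m
11–17 s: 7 × 6 = 42 m
Net displacement = 5 m

5 m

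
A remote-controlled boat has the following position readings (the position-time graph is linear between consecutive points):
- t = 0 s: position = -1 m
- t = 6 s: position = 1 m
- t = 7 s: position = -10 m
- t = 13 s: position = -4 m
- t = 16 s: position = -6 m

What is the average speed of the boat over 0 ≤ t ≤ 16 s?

1.3125 m/s

Average speed = (total path length)/(elapsed time); on a piecewise-linear x-t graph the path length is Σ|Δx|.
0–6 s: |Δx| = |1 − -1| = 2 m
6–7 s: |Δx| = |-10 − 1| = 11 m
7–13 s: |Δx| = |-4 − -10| = 6 m
13–16 s: |Δx| = |-6 − -4| = 2 m
Total path = 21 m; average speed = 21/16 = 1.3125 m/s.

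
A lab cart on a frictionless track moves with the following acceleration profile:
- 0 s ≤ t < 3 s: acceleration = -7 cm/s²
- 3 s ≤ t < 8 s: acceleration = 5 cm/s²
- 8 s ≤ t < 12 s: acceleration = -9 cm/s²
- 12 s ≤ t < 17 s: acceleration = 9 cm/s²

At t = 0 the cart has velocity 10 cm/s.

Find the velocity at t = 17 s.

Δv equals the area under the a-t graph; then v = v₀ + Δv.
0–3 s: -7 × 3 = -21 cm/s
3–8 s: 5 × 5 = 25 cm/s
8–12 s: -9 × 4 = -36 cm/s
12–17 s: 9 × 5 = 45 cm/s
Δv = 13 cm/s, so v(17) = 10 + (13) = 23 cm/s.

23 cm/s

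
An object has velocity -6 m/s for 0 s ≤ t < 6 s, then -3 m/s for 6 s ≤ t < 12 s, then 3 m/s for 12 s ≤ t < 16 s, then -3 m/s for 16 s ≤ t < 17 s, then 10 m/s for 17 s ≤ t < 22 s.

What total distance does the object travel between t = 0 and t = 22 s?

119 m

Distance (not displacement) is the total path length: add the absolute areas under v-t.
0–6 s: |-6| × 6 = 36 m
6–12 s: |-3| × 6 = 18 m
12–16 s: |3| × 4 = 12 m
16–17 s: |-3| × 1 = 3 m
17–22 s: |10| × 5 = 50 m
Total distance = 119 m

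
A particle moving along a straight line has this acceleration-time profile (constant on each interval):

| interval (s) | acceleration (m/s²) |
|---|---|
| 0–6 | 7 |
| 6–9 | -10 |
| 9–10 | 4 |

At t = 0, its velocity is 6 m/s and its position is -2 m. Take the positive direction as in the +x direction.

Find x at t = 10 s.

279 m

On each constant-a segment, Δv = aΔt and Δx = v₀Δt + ½aΔt²; chain segment to segment.
0–6 s: v starts 6 m/s; Δx = 6·6 + ½·7·6² = 162 m; v ends 48 m/s.
6–9 s: v starts 48 m/s; Δx = 48·3 + ½·-10·3² = 99 m; v ends 18 m/s.
9–10 s: v starts 18 m/s; Δx = 18·1 + ½·4·1² = 20 m; v ends 22 m/s.
x(10) = -2 + Σ Δx = 279 m.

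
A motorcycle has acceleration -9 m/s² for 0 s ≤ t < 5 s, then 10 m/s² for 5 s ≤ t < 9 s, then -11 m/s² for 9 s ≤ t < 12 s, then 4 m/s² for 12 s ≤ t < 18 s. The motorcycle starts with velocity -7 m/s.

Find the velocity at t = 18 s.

-21 m/s

Δv equals the area under the a-t graph; then v = v₀ + Δv.
0–5 s: -9 × 5 = -45 m/s
5–9 s: 10 × 4 = 40 m/s
9–12 s: -11 × 3 = -33 m/s
12–18 s: 4 × 6 = 24 m/s
Δv = -14 m/s, so v(18) = -7 + (-14) = -21 m/s.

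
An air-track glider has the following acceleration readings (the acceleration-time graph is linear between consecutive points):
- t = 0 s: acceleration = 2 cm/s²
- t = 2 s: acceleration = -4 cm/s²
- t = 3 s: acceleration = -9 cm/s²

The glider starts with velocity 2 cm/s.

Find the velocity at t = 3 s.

Δv equals the area under the a-t graph; then v = v₀ + Δv.
0–2 s: ½(2 + -4)(2) = -2 cm/s
2–3 s: ½(-4 + -9)(1) = -6.5 cm/s
Δv = -8.5 cm/s, so v(3) = 2 + (-8.5) = -6.5 cm/s.

-6.5 cm/s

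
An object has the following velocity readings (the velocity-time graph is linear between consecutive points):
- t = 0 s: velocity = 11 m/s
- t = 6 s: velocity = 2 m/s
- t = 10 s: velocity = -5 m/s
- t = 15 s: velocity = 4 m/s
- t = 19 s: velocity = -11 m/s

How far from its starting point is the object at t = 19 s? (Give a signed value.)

16.5 m

Displacement is the signed area under the v-t curve.
0–6 s: ½(11 + 2)(6) = 39 m
6–10 s: ½(2 + -5)(4) = -6 m
10–15 s: ½(-5 + 4)(5) = -2.5 m
15–19 s: ½(4 + -11)(4) = -14 m
Net displacement = 16.5 m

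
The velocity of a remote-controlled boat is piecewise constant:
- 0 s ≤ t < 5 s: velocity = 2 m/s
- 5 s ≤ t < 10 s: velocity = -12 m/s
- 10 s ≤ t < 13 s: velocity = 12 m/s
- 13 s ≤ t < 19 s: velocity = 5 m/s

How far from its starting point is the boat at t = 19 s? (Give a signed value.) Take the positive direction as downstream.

Net displacement equals the area under the velocity-time graph (areas below the axis count negative).
0–5 s: 2 × 5 = 10 m
5–10 s: -12 × 5 = -60 m
10–13 s: 12 × 3 = 36 m
13–19 s: 5 × 6 = 30 m
Net displacement = 16 m

16 m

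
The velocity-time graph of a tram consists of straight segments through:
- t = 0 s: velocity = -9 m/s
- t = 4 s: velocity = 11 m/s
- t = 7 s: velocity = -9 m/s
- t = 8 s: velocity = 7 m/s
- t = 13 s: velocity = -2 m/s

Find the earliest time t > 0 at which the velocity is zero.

t = 1.8 s

v changes sign on 0–4 s (from -9 to 11); the graph is linear there, so v = 0 at t = 0 + (9)·(4 − 0)/(11 − -9) = 1.8 s.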